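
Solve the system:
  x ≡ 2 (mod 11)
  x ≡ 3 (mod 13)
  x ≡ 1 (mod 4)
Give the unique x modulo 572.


Moduli 11, 13, 4 are pairwise coprime; by CRT there is a unique solution modulo M = 11 · 13 · 4 = 572.
Solve pairwise, accumulating the modulus:
  Start with x ≡ 2 (mod 11).
  Combine with x ≡ 3 (mod 13): since gcd(11, 13) = 1, we get a unique residue mod 143.
    Write x = 2 + 11·t and substitute into x ≡ 3 (mod 13): 11·t ≡ 3 − 2 = 1 (mod 13).
    The inverse of 11 mod 13 is 6 (since 11·6 = 66 = 5·13 + 1), so t ≡ 6·1 = 6 ≡ 6 (mod 13).
    Then x = 2 + 11·6 = 68, valid modulo lcm(11, 13) = 143: x ≡ 68 (mod 143).
  Combine with x ≡ 1 (mod 4): since gcd(143, 4) = 1, we get a unique residue mod 572.
    Write x = 68 + 143·t and substitute into x ≡ 1 (mod 4): 143·t ≡ 1 − 68 = -67 (mod 4).
    Reduce coefficients mod 4: 3·t ≡ 1 (mod 4).
    The inverse of 3 mod 4 is 3 (since 3·3 = 9 = 2·4 + 1), so t ≡ 3·1 = 3 ≡ 3 (mod 4).
    Then x = 68 + 143·3 = 497, valid modulo lcm(143, 4) = 572: x ≡ 497 (mod 572).
Verify: 497 mod 11 = 2 ✓, 497 mod 13 = 3 ✓, 497 mod 4 = 1 ✓.

x ≡ 497 (mod 572).


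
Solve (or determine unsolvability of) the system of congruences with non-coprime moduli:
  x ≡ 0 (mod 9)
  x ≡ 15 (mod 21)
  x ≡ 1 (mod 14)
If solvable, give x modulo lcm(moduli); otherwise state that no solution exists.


Moduli 9, 21, 14 are not pairwise coprime, so CRT works modulo lcm(m_i) when all pairwise compatibility conditions hold.
Pairwise compatibility: gcd(m_i, m_j) must divide a_i - a_j for every pair.
Merge one congruence at a time:
  Start: x ≡ 0 (mod 9).
  Combine with x ≡ 15 (mod 21): gcd(9, 21) = 3; 15 - 0 = 15, which IS divisible by 3, so compatible.
    Write x = 0 + 9·t and substitute into x ≡ 15 (mod 21): 9·t ≡ 15 − 0 = 15 (mod 21).
    Divide the congruence (and modulus) by g = 3: 3·t ≡ 5 (mod 7).
    The inverse of 3 mod 7 is 5 (since 3·5 = 15 = 2·7 + 1), so t ≡ 5·5 = 25 ≡ 4 (mod 7).
    Then x = 0 + 9·4 = 36, valid modulo lcm(9, 21) = 63: x ≡ 36 (mod 63).
  Combine with x ≡ 1 (mod 14): gcd(63, 14) = 7; 1 - 36 = -35, which IS divisible by 7, so compatible.
    Write x = 36 + 63·t and substitute into x ≡ 1 (mod 14): 63·t ≡ 1 − 36 = -35 (mod 14).
    Divide the congruence (and modulus) by g = 7: 9·t ≡ -5 (mod 2).
    Reduce coefficients mod 2: 1·t ≡ 1 (mod 2).
    So t ≡ 1 (mod 2).
    Then x = 36 + 63·1 = 99, valid modulo lcm(63, 14) = 126: x ≡ 99 (mod 126).
Verify: 99 mod 9 = 0, 99 mod 21 = 15, 99 mod 14 = 1.

x ≡ 99 (mod 126).


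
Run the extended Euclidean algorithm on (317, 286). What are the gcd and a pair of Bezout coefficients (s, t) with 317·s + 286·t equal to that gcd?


Euclidean algorithm on (317, 286) — divide until remainder is 0:
  317 = 1 · 286 + 31
  286 = 9 · 31 + 7
  31 = 4 · 7 + 3
  7 = 2 · 3 + 1
  3 = 3 · 1 + 0
gcd(317, 286) = 1.
Track Bezout coefficients alongside the remainders: start with r₀ = 317 = a·1 + b·0 (s = 1, t = 0) and r₁ = 286 = a·0 + b·1 (s = 0, t = 1); each new remainder r_{k+1} = r_{k-1} − q_k·r_k inherits s_{k+1} = s_{k-1} − q_k·s_k, t_{k+1} = t_{k-1} − q_k·t_k, so r_k = a·s_k + b·t_k at every step:
  q = 1: r = 31, s = 1 − 1·0 = 1, t = 0 − 1·1 = -1  (check: 317·1 + 286·(-1) = 31)
  q = 9: r = 7, s = 0 − 9·1 = -9, t = 1 − 9·(-1) = 10  (check: 317·(-9) + 286·10 = 7)
  q = 4: r = 3, s = 1 − 4·(-9) = 37, t = -1 − 4·10 = -41  (check: 317·37 + 286·(-41) = 3)
  q = 2: r = 1, s = -9 − 2·37 = -83, t = 10 − 2·(-41) = 92  (check: 317·(-83) + 286·92 = 1)
The row with r = 1 (the gcd) gives the Bezout coefficients s = -83, t = 92.
Result: 317 · (-83) + 286 · (92) = 1.

gcd(317, 286) = 1; s = -83, t = 92 (check: 317·(-83) + 286·92 = 1).


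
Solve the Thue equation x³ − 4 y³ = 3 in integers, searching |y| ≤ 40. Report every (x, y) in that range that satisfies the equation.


The equation is x³ - 4y³ = 3. For fixed y, x³ = 4·y³ + 3, so a solution requires the RHS to be a perfect cube.
Strategy: iterate y from -40 to 40, compute RHS = 4·y³ + 3, and check whether it is a (positive or negative) perfect cube.
Check small values of y:
  y = 0: RHS = 3 is not a perfect cube.
  y = 1: RHS = 7 is not a perfect cube.
  y = -1: RHS = -1 = (-1)³ ⇒ x = -1 works.
  y = 2: RHS = 35 is not a perfect cube.
  y = -2: RHS = -29 is not a perfect cube.
  y = 3: RHS = 111 is not a perfect cube.
  y = -3: RHS = -105 is not a perfect cube.
Continuing the search up to |y| = 40 finds no further solutions beyond those listed.
Collected solutions: (-1, -1).

Solutions (with |y| ≤ 40): (-1, -1).


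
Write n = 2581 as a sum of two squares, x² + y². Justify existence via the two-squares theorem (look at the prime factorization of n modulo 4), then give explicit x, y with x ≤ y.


Step 1: Factor n = 2581 = 29 · 89.
Step 2: Check the mod-4 condition on each prime factor: 29 ≡ 1 (mod 4), exponent 1; 89 ≡ 1 (mod 4), exponent 1.
All primes ≡ 3 (mod 4) appear to even exponent (or don't appear), so by the two-squares theorem n IS expressible as a sum of two squares.
Step 3: Build a representation. Here n = 29 · 89 is a product of primes ≡ 1 (mod 4). Each prime p ≡ 1 (mod 4) is itself a sum of two squares; find a² by testing p − a² for a perfect square:
  29: 29 − 1² = 28, 29 − 2² = 25 = 5² ⇒ 29 = 2² + 5².
  89: 89 − 1² = 88, 89 − 2² = 85, 89 − 3² = 80, 89 − 4² = 73, 89 − 5² = 64 = 8² ⇒ 89 = 5² + 8².
  Combine using the Brahmagupta–Fibonacci identity (a² + b²)(c² + d²) = (ac − bd)² + (ad + bc)² = (ac + bd)² + (ad − bc)²:
  29 · 89 = 2581: from (2² + 5²)(5² + 8²), take (2·5 − 5·8, 2·8 + 5·5) = (10 − 40, 16 + 25) = (-30, 41); dropping signs (only squares matter) gives (30, 41); check 30² + 41² = 900 + 1681 = 2581 ✓.
Step 4: Order so x ≤ y and verify: 30² + 41² = 900 + 1681 = 2581 = n. ✓

n = 2581 = 30² + 41² (one valid representation with x ≤ y).


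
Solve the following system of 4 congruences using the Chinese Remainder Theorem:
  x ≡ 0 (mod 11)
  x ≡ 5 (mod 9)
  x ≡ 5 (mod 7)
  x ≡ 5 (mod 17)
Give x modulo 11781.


Product of moduli M = 11 · 9 · 7 · 17 = 11781.
Merge one congruence at a time:
  Start: x ≡ 0 (mod 11).
  Combine with x ≡ 5 (mod 9); new modulus lcm = 99.
    Write x = 0 + 11·t and substitute into x ≡ 5 (mod 9): 11·t ≡ 5 − 0 = 5 (mod 9).
    Reduce coefficients mod 9: 2·t ≡ 5 (mod 9).
    The inverse of 2 mod 9 is 5 (since 2·5 = 10 = 1·9 + 1), so t ≡ 5·5 = 25 ≡ 7 (mod 9).
    Then x = 0 + 11·7 = 77, valid modulo lcm(11, 9) = 99: x ≡ 77 (mod 99).
  Combine with x ≡ 5 (mod 7); new modulus lcm = 693.
    Write x = 77 + 99·t and substitute into x ≡ 5 (mod 7): 99·t ≡ 5 − 77 = -72 (mod 7).
    Reduce coefficients mod 7: 1·t ≡ 5 (mod 7).
    So t ≡ 5 (mod 7).
    Then x = 77 + 99·5 = 572, valid modulo lcm(99, 7) = 693: x ≡ 572 (mod 693).
  Combine with x ≡ 5 (mod 17); new modulus lcm = 11781.
    Write x = 572 + 693·t and substitute into x ≡ 5 (mod 17): 693·t ≡ 5 − 572 = -567 (mod 17).
    Reduce coefficients mod 17: 13·t ≡ 11 (mod 17).
    The inverse of 13 mod 17 is 4 (since 13·4 = 52 = 3·17 + 1), so t ≡ 4·11 = 44 ≡ 10 (mod 17).
    Then x = 572 + 693·10 = 7502, valid modulo lcm(693, 17) = 11781: x ≡ 7502 (mod 11781).
Verify against each original: 7502 mod 11 = 0, 7502 mod 9 = 5, 7502 mod 7 = 5, 7502 mod 17 = 5.

x ≡ 7502 (mod 11781).


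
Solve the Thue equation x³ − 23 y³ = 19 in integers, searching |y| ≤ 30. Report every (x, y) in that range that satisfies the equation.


The equation is x³ - 23y³ = 19. For fixed y, x³ = 23·y³ + 19, so a solution requires the RHS to be a perfect cube.
Strategy: iterate y from -30 to 30, compute RHS = 23·y³ + 19, and check whether it is a (positive or negative) perfect cube.
Check small values of y:
  y = 0: RHS = 19 is not a perfect cube.
  y = 1: RHS = 42 is not a perfect cube.
  y = -1: RHS = -4 is not a perfect cube.
  y = 2: RHS = 203 is not a perfect cube.
  y = -2: RHS = -165 is not a perfect cube.
  y = 3: RHS = 640 is not a perfect cube.
  y = -3: RHS = -602 is not a perfect cube.
Continuing the search up to |y| = 30 finds no solutions either.
No (x, y) in the scanned range satisfies the equation.

No integer solutions with |y| ≤ 30.


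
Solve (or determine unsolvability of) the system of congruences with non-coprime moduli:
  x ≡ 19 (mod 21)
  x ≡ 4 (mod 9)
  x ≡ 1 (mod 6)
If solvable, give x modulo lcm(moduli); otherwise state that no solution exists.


Moduli 21, 9, 6 are not pairwise coprime, so CRT works modulo lcm(m_i) when all pairwise compatibility conditions hold.
Pairwise compatibility: gcd(m_i, m_j) must divide a_i - a_j for every pair.
Merge one congruence at a time:
  Start: x ≡ 19 (mod 21).
  Combine with x ≡ 4 (mod 9): gcd(21, 9) = 3; 4 - 19 = -15, which IS divisible by 3, so compatible.
    Write x = 19 + 21·t and substitute into x ≡ 4 (mod 9): 21·t ≡ 4 − 19 = -15 (mod 9).
    Divide the congruence (and modulus) by g = 3: 7·t ≡ -5 (mod 3).
    Reduce coefficients mod 3: 1·t ≡ 1 (mod 3).
    So t ≡ 1 (mod 3).
    Then x = 19 + 21·1 = 40, valid modulo lcm(21, 9) = 63: x ≡ 40 (mod 63).
  Combine with x ≡ 1 (mod 6): gcd(63, 6) = 3; 1 - 40 = -39, which IS divisible by 3, so compatible.
    Write x = 40 + 63·t and substitute into x ≡ 1 (mod 6): 63·t ≡ 1 − 40 = -39 (mod 6).
    Divide the congruence (and modulus) by g = 3: 21·t ≡ -13 (mod 2).
    Reduce coefficients mod 2: 1·t ≡ 1 (mod 2).
    So t ≡ 1 (mod 2).
    Then x = 40 + 63·1 = 103, valid modulo lcm(63, 6) = 126: x ≡ 103 (mod 126).
Verify: 103 mod 21 = 19, 103 mod 9 = 4, 103 mod 6 = 1.

x ≡ 103 (mod 126).


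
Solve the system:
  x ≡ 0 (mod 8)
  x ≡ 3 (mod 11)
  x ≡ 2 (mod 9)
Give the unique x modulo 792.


Moduli 8, 11, 9 are pairwise coprime; by CRT there is a unique solution modulo M = 8 · 11 · 9 = 792.
Solve pairwise, accumulating the modulus:
  Start with x ≡ 0 (mod 8).
  Combine with x ≡ 3 (mod 11): since gcd(8, 11) = 1, we get a unique residue mod 88.
    Write x = 0 + 8·t and substitute into x ≡ 3 (mod 11): 8·t ≡ 3 − 0 = 3 (mod 11).
    The inverse of 8 mod 11 is 7 (since 8·7 = 56 = 5·11 + 1), so t ≡ 7·3 = 21 ≡ 10 (mod 11).
    Then x = 0 + 8·10 = 80, valid modulo lcm(8, 11) = 88: x ≡ 80 (mod 88).
  Combine with x ≡ 2 (mod 9): since gcd(88, 9) = 1, we get a unique residue mod 792.
    Write x = 80 + 88·t and substitute into x ≡ 2 (mod 9): 88·t ≡ 2 − 80 = -78 (mod 9).
    Reduce coefficients mod 9: 7·t ≡ 3 (mod 9).
    The inverse of 7 mod 9 is 4 (since 7·4 = 28 = 3·9 + 1), so t ≡ 4·3 = 12 ≡ 3 (mod 9).
    Then x = 80 + 88·3 = 344, valid modulo lcm(88, 9) = 792: x ≡ 344 (mod 792).
Verify: 344 mod 8 = 0 ✓, 344 mod 11 = 3 ✓, 344 mod 9 = 2 ✓.

x ≡ 344 (mod 792).


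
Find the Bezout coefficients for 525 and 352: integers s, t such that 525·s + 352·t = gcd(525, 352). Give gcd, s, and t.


Euclidean algorithm on (525, 352) — divide until remainder is 0:
  525 = 1 · 352 + 173
  352 = 2 · 173 + 6
  173 = 28 · 6 + 5
  6 = 1 · 5 + 1
  5 = 5 · 1 + 0
gcd(525, 352) = 1.
Track Bezout coefficients alongside the remainders: start with r₀ = 525 = a·1 + b·0 (s = 1, t = 0) and r₁ = 352 = a·0 + b·1 (s = 0, t = 1); each new remainder r_{k+1} = r_{k-1} − q_k·r_k inherits s_{k+1} = s_{k-1} − q_k·s_k, t_{k+1} = t_{k-1} − q_k·t_k, so r_k = a·s_k + b·t_k at every step:
  q = 1: r = 173, s = 1 − 1·0 = 1, t = 0 − 1·1 = -1  (check: 525·1 + 352·(-1) = 173)
  q = 2: r = 6, s = 0 − 2·1 = -2, t = 1 − 2·(-1) = 3  (check: 525·(-2) + 352·3 = 6)
  q = 28: r = 5, s = 1 − 28·(-2) = 57, t = -1 − 28·3 = -85  (check: 525·57 + 352·(-85) = 5)
  q = 1: r = 1, s = -2 − 1·57 = -59, t = 3 − 1·(-85) = 88  (check: 525·(-59) + 352·88 = 1)
The row with r = 1 (the gcd) gives the Bezout coefficients s = -59, t = 88.
Result: 525 · (-59) + 352 · (88) = 1.

gcd(525, 352) = 1; s = -59, t = 88 (check: 525·(-59) + 352·88 = 1).


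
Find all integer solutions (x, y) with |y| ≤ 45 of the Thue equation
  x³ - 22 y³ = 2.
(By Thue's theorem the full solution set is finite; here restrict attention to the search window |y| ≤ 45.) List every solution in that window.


The equation is x³ - 22y³ = 2. For fixed y, x³ = 22·y³ + 2, so a solution requires the RHS to be a perfect cube.
Strategy: iterate y from -45 to 45, compute RHS = 22·y³ + 2, and check whether it is a (positive or negative) perfect cube.
Check small values of y:
  y = 0: RHS = 2 is not a perfect cube.
  y = 1: RHS = 24 is not a perfect cube.
  y = -1: RHS = -20 is not a perfect cube.
  y = 2: RHS = 178 is not a perfect cube.
  y = -2: RHS = -174 is not a perfect cube.
  y = 3: RHS = 596 is not a perfect cube.
  y = -3: RHS = -592 is not a perfect cube.
Continuing the search up to |y| = 45 finds no solutions either.
No (x, y) in the scanned range satisfies the equation.

No integer solutions with |y| ≤ 45.


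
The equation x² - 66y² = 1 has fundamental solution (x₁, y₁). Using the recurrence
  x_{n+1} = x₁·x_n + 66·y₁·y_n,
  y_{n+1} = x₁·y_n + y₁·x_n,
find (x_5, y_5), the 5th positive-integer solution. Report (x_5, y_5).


Step 1: Find the fundamental solution (x₁, y₁) of x² - 66y² = 1.
  Expand √66 as a continued fraction. a₀ = ⌊√66⌋ = 8; iterate m_{k+1} = d_k·a_k − m_k, d_{k+1} = (66 − m_{k+1}²)/d_k, a_{k+1} = ⌊(a₀ + m_{k+1})/d_{k+1}⌋ (starting m₀ = 0, d₀ = 1), with convergents p_k = a_k·p_{k-1} + p_{k-2}, q_k = a_k·q_{k-1} + q_{k-2} (p₋₁ = 1, q₋₁ = 0):
  k = 0: a₀ = 8; p₀/q₀ = 8/1; p₀² − 66·q₀² = 64 − 66 = -2.
  k = 1: m = 8, d = 2, a = ⌊(8 + 8)/2⌋ = 8; p/q = (8·8 + 1)/(8·1 + 0) = 65/8; p² − 66·q² = 4225 − 4224 = 1.
  The first convergent with p² − 66·q² = 1 gives the fundamental solution (x₁, y₁) = (65, 8).
Step 2: Apply the recurrence (x_{n+1}, y_{n+1}) = (x₁x_n + 66y₁y_n, x₁y_n + y₁x_n) repeatedly.
  From (x_1, y_1) = (65, 8): x_2 = 65·65 + 66·8·8 = 8449; y_2 = 65·8 + 8·65 = 1040.
  From (x_2, y_2) = (8449, 1040): x_3 = 65·8449 + 66·8·1040 = 1098305; y_3 = 65·1040 + 8·8449 = 135192.
  From (x_3, y_3) = (1098305, 135192): x_4 = 65·1098305 + 66·8·135192 = 142771201; y_4 = 65·135192 + 8·1098305 = 17573920.
  From (x_4, y_4) = (142771201, 17573920): x_5 = 65·142771201 + 66·8·17573920 = 18559157825; y_5 = 65·17573920 + 8·142771201 = 2284474408.
Step 3: Verify x_5² - 66·y_5² = 344442339173258730625 - 344442339173258730624 = 1 (should be 1). ✓

(x_1, y_1) = (65, 8); (x_5, y_5) = (18559157825, 2284474408).


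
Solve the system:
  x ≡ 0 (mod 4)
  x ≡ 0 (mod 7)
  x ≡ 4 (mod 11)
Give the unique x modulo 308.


Moduli 4, 7, 11 are pairwise coprime; by CRT there is a unique solution modulo M = 4 · 7 · 11 = 308.
Solve pairwise, accumulating the modulus:
  Start with x ≡ 0 (mod 4).
  Combine with x ≡ 0 (mod 7): since gcd(4, 7) = 1, we get a unique residue mod 28.
    Write x = 0 + 4·t and substitute into x ≡ 0 (mod 7): 4·t ≡ 0 − 0 = 0 (mod 7).
    The inverse of 4 mod 7 is 2 (since 4·2 = 8 = 1·7 + 1), so t ≡ 2·0 = 0 ≡ 0 (mod 7).
    Then x = 0 + 4·0 = 0, valid modulo lcm(4, 7) = 28: x ≡ 0 (mod 28).
  Combine with x ≡ 4 (mod 11): since gcd(28, 11) = 1, we get a unique residue mod 308.
    Write x = 0 + 28·t and substitute into x ≡ 4 (mod 11): 28·t ≡ 4 − 0 = 4 (mod 11).
    Reduce coefficients mod 11: 6·t ≡ 4 (mod 11).
    The inverse of 6 mod 11 is 2 (since 6·2 = 12 = 1·11 + 1), so t ≡ 2·4 = 8 ≡ 8 (mod 11).
    Then x = 0 + 28·8 = 224, valid modulo lcm(28, 11) = 308: x ≡ 224 (mod 308).
Verify: 224 mod 4 = 0 ✓, 224 mod 7 = 0 ✓, 224 mod 11 = 4 ✓.

x ≡ 224 (mod 308).


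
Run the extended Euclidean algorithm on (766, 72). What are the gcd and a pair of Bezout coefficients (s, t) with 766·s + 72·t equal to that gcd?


Euclidean algorithm on (766, 72) — divide until remainder is 0:
  766 = 10 · 72 + 46
  72 = 1 · 46 + 26
  46 = 1 · 26 + 20
  26 = 1 · 20 + 6
  20 = 3 · 6 + 2
  6 = 3 · 2 + 0
gcd(766, 72) = 2.
Track Bezout coefficients alongside the remainders: start with r₀ = 766 = a·1 + b·0 (s = 1, t = 0) and r₁ = 72 = a·0 + b·1 (s = 0, t = 1); each new remainder r_{k+1} = r_{k-1} − q_k·r_k inherits s_{k+1} = s_{k-1} − q_k·s_k, t_{k+1} = t_{k-1} − q_k·t_k, so r_k = a·s_k + b·t_k at every step:
  q = 10: r = 46, s = 1 − 10·0 = 1, t = 0 − 10·1 = -10  (check: 766·1 + 72·(-10) = 46)
  q = 1: r = 26, s = 0 − 1·1 = -1, t = 1 − 1·(-10) = 11  (check: 766·(-1) + 72·11 = 26)
  q = 1: r = 20, s = 1 − 1·(-1) = 2, t = -10 − 1·11 = -21  (check: 766·2 + 72·(-21) = 20)
  q = 1: r = 6, s = -1 − 1·2 = -3, t = 11 − 1·(-21) = 32  (check: 766·(-3) + 72·32 = 6)
  q = 3: r = 2, s = 2 − 3·(-3) = 11, t = -21 − 3·32 = -117  (check: 766·11 + 72·(-117) = 2)
The row with r = 2 (the gcd) gives the Bezout coefficients s = 11, t = -117.
Result: 766 · (11) + 72 · (-117) = 2.

gcd(766, 72) = 2; s = 11, t = -117 (check: 766·11 + 72·(-117) = 2).


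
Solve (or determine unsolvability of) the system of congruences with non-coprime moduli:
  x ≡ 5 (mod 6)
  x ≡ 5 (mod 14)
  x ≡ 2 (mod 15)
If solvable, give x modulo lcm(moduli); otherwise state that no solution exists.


Moduli 6, 14, 15 are not pairwise coprime, so CRT works modulo lcm(m_i) when all pairwise compatibility conditions hold.
Pairwise compatibility: gcd(m_i, m_j) must divide a_i - a_j for every pair.
Merge one congruence at a time:
  Start: x ≡ 5 (mod 6).
  Combine with x ≡ 5 (mod 14): gcd(6, 14) = 2; 5 - 5 = 0, which IS divisible by 2, so compatible.
    Write x = 5 + 6·t and substitute into x ≡ 5 (mod 14): 6·t ≡ 5 − 5 = 0 (mod 14).
    Divide the congruence (and modulus) by g = 2: 3·t ≡ 0 (mod 7).
    The inverse of 3 mod 7 is 5 (since 3·5 = 15 = 2·7 + 1), so t ≡ 5·0 = 0 ≡ 0 (mod 7).
    Then x = 5 + 6·0 = 5, valid modulo lcm(6, 14) = 42: x ≡ 5 (mod 42).
  Combine with x ≡ 2 (mod 15): gcd(42, 15) = 3; 2 - 5 = -3, which IS divisible by 3, so compatible.
    Write x = 5 + 42·t and substitute into x ≡ 2 (mod 15): 42·t ≡ 2 − 5 = -3 (mod 15).
    Divide the congruence (and modulus) by g = 3: 14·t ≡ -1 (mod 5).
    Reduce coefficients mod 5: 4·t ≡ 4 (mod 5).
    The inverse of 4 mod 5 is 4 (since 4·4 = 16 = 3·5 + 1), so t ≡ 4·4 = 16 ≡ 1 (mod 5).
    Then x = 5 + 42·1 = 47, valid modulo lcm(42, 15) = 210: x ≡ 47 (mod 210).
Verify: 47 mod 6 = 5, 47 mod 14 = 5, 47 mod 15 = 2.

x ≡ 47 (mod 210).


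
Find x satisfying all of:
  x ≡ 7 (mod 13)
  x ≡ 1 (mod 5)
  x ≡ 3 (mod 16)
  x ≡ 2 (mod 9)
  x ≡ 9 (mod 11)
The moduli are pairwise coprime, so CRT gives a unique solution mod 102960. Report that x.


Product of moduli M = 13 · 5 · 16 · 9 · 11 = 102960.
Merge one congruence at a time:
  Start: x ≡ 7 (mod 13).
  Combine with x ≡ 1 (mod 5); new modulus lcm = 65.
    Write x = 7 + 13·t and substitute into x ≡ 1 (mod 5): 13·t ≡ 1 − 7 = -6 (mod 5).
    Reduce coefficients mod 5: 3·t ≡ 4 (mod 5).
    The inverse of 3 mod 5 is 2 (since 3·2 = 6 = 1·5 + 1), so t ≡ 2·4 = 8 ≡ 3 (mod 5).
    Then x = 7 + 13·3 = 46, valid modulo lcm(13, 5) = 65: x ≡ 46 (mod 65).
  Combine with x ≡ 3 (mod 16); new modulus lcm = 1040.
    Write x = 46 + 65·t and substitute into x ≡ 3 (mod 16): 65·t ≡ 3 − 46 = -43 (mod 16).
    Reduce coefficients mod 16: 1·t ≡ 5 (mod 16).
    So t ≡ 5 (mod 16).
    Then x = 46 + 65·5 = 371, valid modulo lcm(65, 16) = 1040: x ≡ 371 (mod 1040).
  Combine with x ≡ 2 (mod 9); new modulus lcm = 9360.
    Write x = 371 + 1040·t and substitute into x ≡ 2 (mod 9): 1040·t ≡ 2 − 371 = -369 (mod 9).
    Reduce coefficients mod 9: 5·t ≡ 0 (mod 9).
    The inverse of 5 mod 9 is 2 (since 5·2 = 10 = 1·9 + 1), so t ≡ 2·0 = 0 ≡ 0 (mod 9).
    Then x = 371 + 1040·0 = 371, valid modulo lcm(1040, 9) = 9360: x ≡ 371 (mod 9360).
  Combine with x ≡ 9 (mod 11); new modulus lcm = 102960.
    Write x = 371 + 9360·t and substitute into x ≡ 9 (mod 11): 9360·t ≡ 9 − 371 = -362 (mod 11).
    Reduce coefficients mod 11: 10·t ≡ 1 (mod 11).
    The inverse of 10 mod 11 is 10 (since 10·10 = 100 = 9·11 + 1), so t ≡ 10·1 = 10 ≡ 10 (mod 11).
    Then x = 371 + 9360·10 = 93971, valid modulo lcm(9360, 11) = 102960: x ≡ 93971 (mod 102960).
Verify against each original: 93971 mod 13 = 7, 93971 mod 5 = 1, 93971 mod 16 = 3, 93971 mod 9 = 2, 93971 mod 11 = 9.

x ≡ 93971 (mod 102960).


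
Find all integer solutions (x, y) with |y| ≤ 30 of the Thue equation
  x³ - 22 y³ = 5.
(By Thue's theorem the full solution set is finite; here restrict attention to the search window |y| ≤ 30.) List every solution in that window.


The equation is x³ - 22y³ = 5. For fixed y, x³ = 22·y³ + 5, so a solution requires the RHS to be a perfect cube.
Strategy: iterate y from -30 to 30, compute RHS = 22·y³ + 5, and check whether it is a (positive or negative) perfect cube.
Check small values of y:
  y = 0: RHS = 5 is not a perfect cube.
  y = 1: RHS = 27 = (3)³ ⇒ x = 3 works.
  y = -1: RHS = -17 is not a perfect cube.
  y = 2: RHS = 181 is not a perfect cube.
  y = -2: RHS = -171 is not a perfect cube.
  y = 3: RHS = 599 is not a perfect cube.
  y = -3: RHS = -589 is not a perfect cube.
Continuing the search up to |y| = 30 finds no further solutions beyond those listed.
Collected solutions: (3, 1).

Solutions (with |y| ≤ 30): (3, 1).


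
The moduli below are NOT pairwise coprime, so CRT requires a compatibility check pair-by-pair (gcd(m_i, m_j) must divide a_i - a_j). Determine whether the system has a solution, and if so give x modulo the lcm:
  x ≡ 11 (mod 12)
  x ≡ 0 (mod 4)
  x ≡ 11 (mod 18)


Moduli 12, 4, 18 are not pairwise coprime, so CRT works modulo lcm(m_i) when all pairwise compatibility conditions hold.
Pairwise compatibility: gcd(m_i, m_j) must divide a_i - a_j for every pair.
Merge one congruence at a time:
  Start: x ≡ 11 (mod 12).
  Combine with x ≡ 0 (mod 4): gcd(12, 4) = 4, and 0 - 11 = -11 is NOT divisible by 4.
    ⇒ system is inconsistent (no integer solution).

No solution (the system is inconsistent).


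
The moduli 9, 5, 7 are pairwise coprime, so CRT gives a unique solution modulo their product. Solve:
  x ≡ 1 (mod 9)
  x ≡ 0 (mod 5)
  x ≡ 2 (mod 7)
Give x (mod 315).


Moduli 9, 5, 7 are pairwise coprime; by CRT there is a unique solution modulo M = 9 · 5 · 7 = 315.
Solve pairwise, accumulating the modulus:
  Start with x ≡ 1 (mod 9).
  Combine with x ≡ 0 (mod 5): since gcd(9, 5) = 1, we get a unique residue mod 45.
    Write x = 1 + 9·t and substitute into x ≡ 0 (mod 5): 9·t ≡ 0 − 1 = -1 (mod 5).
    Reduce coefficients mod 5: 4·t ≡ 4 (mod 5).
    The inverse of 4 mod 5 is 4 (since 4·4 = 16 = 3·5 + 1), so t ≡ 4·4 = 16 ≡ 1 (mod 5).
    Then x = 1 + 9·1 = 10, valid modulo lcm(9, 5) = 45: x ≡ 10 (mod 45).
  Combine with x ≡ 2 (mod 7): since gcd(45, 7) = 1, we get a unique residue mod 315.
    Write x = 10 + 45·t and substitute into x ≡ 2 (mod 7): 45·t ≡ 2 − 10 = -8 (mod 7).
    Reduce coefficients mod 7: 3·t ≡ 6 (mod 7).
    The inverse of 3 mod 7 is 5 (since 3·5 = 15 = 2·7 + 1), so t ≡ 5·6 = 30 ≡ 2 (mod 7).
    Then x = 10 + 45·2 = 100, valid modulo lcm(45, 7) = 315: x ≡ 100 (mod 315).
Verify: 100 mod 9 = 1 ✓, 100 mod 5 = 0 ✓, 100 mod 7 = 2 ✓.

x ≡ 100 (mod 315).


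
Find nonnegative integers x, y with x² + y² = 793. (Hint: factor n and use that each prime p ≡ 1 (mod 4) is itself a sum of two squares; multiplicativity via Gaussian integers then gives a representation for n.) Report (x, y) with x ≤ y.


Step 1: Factor n = 793 = 13 · 61.
Step 2: Check the mod-4 condition on each prime factor: 13 ≡ 1 (mod 4), exponent 1; 61 ≡ 1 (mod 4), exponent 1.
All primes ≡ 3 (mod 4) appear to even exponent (or don't appear), so by the two-squares theorem n IS expressible as a sum of two squares.
Step 3: Build a representation. Here n = 13 · 61 is a product of primes ≡ 1 (mod 4). Each prime p ≡ 1 (mod 4) is itself a sum of two squares; find a² by testing p − a² for a perfect square:
  13: 13 − 1² = 12, 13 − 2² = 9 = 3² ⇒ 13 = 2² + 3².
  61: 61 − 1² = 60, 61 − 2² = 57, 61 − 3² = 52, 61 − 4² = 45, 61 − 5² = 36 = 6² ⇒ 61 = 5² + 6².
  Combine using the Brahmagupta–Fibonacci identity (a² + b²)(c² + d²) = (ac − bd)² + (ad + bc)² = (ac + bd)² + (ad − bc)²:
  13 · 61 = 793: from (2² + 3²)(5² + 6²), take (2·5 − 3·6, 2·6 + 3·5) = (10 − 18, 12 + 15) = (-8, 27); dropping signs (only squares matter) gives (8, 27); check 8² + 27² = 64 + 729 = 793 ✓.
Step 4: Order so x ≤ y and verify: 8² + 27² = 64 + 729 = 793 = n. ✓

n = 793 = 8² + 27² (one valid representation with x ≤ y).


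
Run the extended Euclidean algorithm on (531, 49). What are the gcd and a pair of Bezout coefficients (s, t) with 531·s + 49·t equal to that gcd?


Euclidean algorithm on (531, 49) — divide until remainder is 0:
  531 = 10 · 49 + 41
  49 = 1 · 41 + 8
  41 = 5 · 8 + 1
  8 = 8 · 1 + 0
gcd(531, 49) = 1.
Track Bezout coefficients alongside the remainders: start with r₀ = 531 = a·1 + b·0 (s = 1, t = 0) and r₁ = 49 = a·0 + b·1 (s = 0, t = 1); each new remainder r_{k+1} = r_{k-1} − q_k·r_k inherits s_{k+1} = s_{k-1} − q_k·s_k, t_{k+1} = t_{k-1} − q_k·t_k, so r_k = a·s_k + b·t_k at every step:
  q = 10: r = 41, s = 1 − 10·0 = 1, t = 0 − 10·1 = -10  (check: 531·1 + 49·(-10) = 41)
  q = 1: r = 8, s = 0 − 1·1 = -1, t = 1 − 1·(-10) = 11  (check: 531·(-1) + 49·11 = 8)
  q = 5: r = 1, s = 1 − 5·(-1) = 6, t = -10 − 5·11 = -65  (check: 531·6 + 49·(-65) = 1)
The row with r = 1 (the gcd) gives the Bezout coefficients s = 6, t = -65.
Result: 531 · (6) + 49 · (-65) = 1.

gcd(531, 49) = 1; s = 6, t = -65 (check: 531·6 + 49·(-65) = 1).


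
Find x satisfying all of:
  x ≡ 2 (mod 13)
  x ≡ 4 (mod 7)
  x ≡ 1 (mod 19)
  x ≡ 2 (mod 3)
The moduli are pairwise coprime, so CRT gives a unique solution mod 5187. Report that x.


Product of moduli M = 13 · 7 · 19 · 3 = 5187.
Merge one congruence at a time:
  Start: x ≡ 2 (mod 13).
  Combine with x ≡ 4 (mod 7); new modulus lcm = 91.
    Write x = 2 + 13·t and substitute into x ≡ 4 (mod 7): 13·t ≡ 4 − 2 = 2 (mod 7).
    Reduce coefficients mod 7: 6·t ≡ 2 (mod 7).
    The inverse of 6 mod 7 is 6 (since 6·6 = 36 = 5·7 + 1), so t ≡ 6·2 = 12 ≡ 5 (mod 7).
    Then x = 2 + 13·5 = 67, valid modulo lcm(13, 7) = 91: x ≡ 67 (mod 91).
  Combine with x ≡ 1 (mod 19); new modulus lcm = 1729.
    Write x = 67 + 91·t and substitute into x ≡ 1 (mod 19): 91·t ≡ 1 − 67 = -66 (mod 19).
    Reduce coefficients mod 19: 15·t ≡ 10 (mod 19).
    The inverse of 15 mod 19 is 14 (since 15·14 = 210 = 11·19 + 1), so t ≡ 14·10 = 140 ≡ 7 (mod 19).
    Then x = 67 + 91·7 = 704, valid modulo lcm(91, 19) = 1729: x ≡ 704 (mod 1729).
  Combine with x ≡ 2 (mod 3); new modulus lcm = 5187.
    Write x = 704 + 1729·t and substitute into x ≡ 2 (mod 3): 1729·t ≡ 2 − 704 = -702 (mod 3).
    Reduce coefficients mod 3: 1·t ≡ 0 (mod 3).
    So t ≡ 0 (mod 3).
    Then x = 704 + 1729·0 = 704, valid modulo lcm(1729, 3) = 5187: x ≡ 704 (mod 5187).
Verify against each original: 704 mod 13 = 2, 704 mod 7 = 4, 704 mod 19 = 1, 704 mod 3 = 2.

x ≡ 704 (mod 5187).


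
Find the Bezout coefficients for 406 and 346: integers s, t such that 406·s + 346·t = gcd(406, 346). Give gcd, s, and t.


Euclidean algorithm on (406, 346) — divide until remainder is 0:
  406 = 1 · 346 + 60
  346 = 5 · 60 + 46
  60 = 1 · 46 + 14
  46 = 3 · 14 + 4
  14 = 3 · 4 + 2
  4 = 2 · 2 + 0
gcd(406, 346) = 2.
Track Bezout coefficients alongside the remainders: start with r₀ = 406 = a·1 + b·0 (s = 1, t = 0) and r₁ = 346 = a·0 + b·1 (s = 0, t = 1); each new remainder r_{k+1} = r_{k-1} − q_k·r_k inherits s_{k+1} = s_{k-1} − q_k·s_k, t_{k+1} = t_{k-1} − q_k·t_k, so r_k = a·s_k + b·t_k at every step:
  q = 1: r = 60, s = 1 − 1·0 = 1, t = 0 − 1·1 = -1  (check: 406·1 + 346·(-1) = 60)
  q = 5: r = 46, s = 0 − 5·1 = -5, t = 1 − 5·(-1) = 6  (check: 406·(-5) + 346·6 = 46)
  q = 1: r = 14, s = 1 − 1·(-5) = 6, t = -1 − 1·6 = -7  (check: 406·6 + 346·(-7) = 14)
  q = 3: r = 4, s = -5 − 3·6 = -23, t = 6 − 3·(-7) = 27  (check: 406·(-23) + 346·27 = 4)
  q = 3: r = 2, s = 6 − 3·(-23) = 75, t = -7 − 3·27 = -88  (check: 406·75 + 346·(-88) = 2)
The row with r = 2 (the gcd) gives the Bezout coefficients s = 75, t = -88.
Result: 406 · (75) + 346 · (-88) = 2.

gcd(406, 346) = 2; s = 75, t = -88 (check: 406·75 + 346·(-88) = 2).


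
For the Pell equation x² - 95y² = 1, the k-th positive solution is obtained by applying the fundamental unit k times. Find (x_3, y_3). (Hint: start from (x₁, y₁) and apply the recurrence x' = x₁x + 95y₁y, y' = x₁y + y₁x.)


Step 1: Find the fundamental solution (x₁, y₁) of x² - 95y² = 1.
  Expand √95 as a continued fraction. a₀ = ⌊√95⌋ = 9; iterate m_{k+1} = d_k·a_k − m_k, d_{k+1} = (95 − m_{k+1}²)/d_k, a_{k+1} = ⌊(a₀ + m_{k+1})/d_{k+1}⌋ (starting m₀ = 0, d₀ = 1), with convergents p_k = a_k·p_{k-1} + p_{k-2}, q_k = a_k·q_{k-1} + q_{k-2} (p₋₁ = 1, q₋₁ = 0):
  k = 0: a₀ = 9; p₀/q₀ = 9/1; p₀² − 95·q₀² = 81 − 95 = -14.
  k = 1: m = 9, d = 14, a = ⌊(9 + 9)/14⌋ = 1; p/q = (1·9 + 1)/(1·1 + 0) = 10/1; p² − 95·q² = 100 − 95 = 5.
  k = 2: m = 5, d = 5, a = ⌊(9 + 5)/5⌋ = 2; p/q = (2·10 + 9)/(2·1 + 1) = 29/3; p² − 95·q² = 841 − 855 = -14.
  k = 3: m = 5, d = 14, a = ⌊(9 + 5)/14⌋ = 1; p/q = (1·29 + 10)/(1·3 + 1) = 39/4; p² − 95·q² = 1521 − 1520 = 1.
  The first convergent with p² − 95·q² = 1 gives the fundamental solution (x₁, y₁) = (39, 4).
Step 2: Apply the recurrence (x_{n+1}, y_{n+1}) = (x₁x_n + 95y₁y_n, x₁y_n + y₁x_n) repeatedly.
  From (x_1, y_1) = (39, 4): x_2 = 39·39 + 95·4·4 = 3041; y_2 = 39·4 + 4·39 = 312.
  From (x_2, y_2) = (3041, 312): x_3 = 39·3041 + 95·4·312 = 237159; y_3 = 39·312 + 4·3041 = 24332.
Step 3: Verify x_3² - 95·y_3² = 56244391281 - 56244391280 = 1 (should be 1). ✓

(x_1, y_1) = (39, 4); (x_3, y_3) = (237159, 24332).


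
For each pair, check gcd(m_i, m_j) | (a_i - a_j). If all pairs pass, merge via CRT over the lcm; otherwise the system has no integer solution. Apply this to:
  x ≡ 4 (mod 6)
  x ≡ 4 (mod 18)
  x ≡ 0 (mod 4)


Moduli 6, 18, 4 are not pairwise coprime, so CRT works modulo lcm(m_i) when all pairwise compatibility conditions hold.
Pairwise compatibility: gcd(m_i, m_j) must divide a_i - a_j for every pair.
Merge one congruence at a time:
  Start: x ≡ 4 (mod 6).
  Combine with x ≡ 4 (mod 18): gcd(6, 18) = 6; 4 - 4 = 0, which IS divisible by 6, so compatible.
    Write x = 4 + 6·t and substitute into x ≡ 4 (mod 18): 6·t ≡ 4 − 4 = 0 (mod 18).
    Divide the congruence (and modulus) by g = 6: 1·t ≡ 0 (mod 3).
    So t ≡ 0 (mod 3).
    Then x = 4 + 6·0 = 4, valid modulo lcm(6, 18) = 18: x ≡ 4 (mod 18).
  Combine with x ≡ 0 (mod 4): gcd(18, 4) = 2; 0 - 4 = -4, which IS divisible by 2, so compatible.
    Write x = 4 + 18·t and substitute into x ≡ 0 (mod 4): 18·t ≡ 0 − 4 = -4 (mod 4).
    Divide the congruence (and modulus) by g = 2: 9·t ≡ -2 (mod 2).
    Reduce coefficients mod 2: 1·t ≡ 0 (mod 2).
    So t ≡ 0 (mod 2).
    Then x = 4 + 18·0 = 4, valid modulo lcm(18, 4) = 36: x ≡ 4 (mod 36).
Verify: 4 mod 6 = 4, 4 mod 18 = 4, 4 mod 4 = 0.

x ≡ 4 (mod 36).


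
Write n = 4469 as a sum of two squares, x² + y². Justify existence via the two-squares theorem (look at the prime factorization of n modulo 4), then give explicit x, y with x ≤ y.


Step 1: Factor n = 4469 = 41 · 109.
Step 2: Check the mod-4 condition on each prime factor: 41 ≡ 1 (mod 4), exponent 1; 109 ≡ 1 (mod 4), exponent 1.
All primes ≡ 3 (mod 4) appear to even exponent (or don't appear), so by the two-squares theorem n IS expressible as a sum of two squares.
Step 3: Build a representation. Here n = 41 · 109 is a product of primes ≡ 1 (mod 4). Each prime p ≡ 1 (mod 4) is itself a sum of two squares; find a² by testing p − a² for a perfect square:
  41: 41 − 1² = 40, 41 − 2² = 37, 41 − 3² = 32, 41 − 4² = 25 = 5² ⇒ 41 = 4² + 5².
  109: 109 − 1² = 108, 109 − 2² = 105, 109 − 3² = 100 = 10² ⇒ 109 = 3² + 10².
  Combine using the Brahmagupta–Fibonacci identity (a² + b²)(c² + d²) = (ac − bd)² + (ad + bc)² = (ac + bd)² + (ad − bc)²:
  41 · 109 = 4469: from (4² + 5²)(3² + 10²), take (4·3 − 5·10, 4·10 + 5·3) = (12 − 50, 40 + 15) = (-38, 55); dropping signs (only squares matter) gives (38, 55); check 38² + 55² = 1444 + 3025 = 4469 ✓.
Step 4: Order so x ≤ y and verify: 38² + 55² = 1444 + 3025 = 4469 = n. ✓

n = 4469 = 38² + 55² (one valid representation with x ≤ y).


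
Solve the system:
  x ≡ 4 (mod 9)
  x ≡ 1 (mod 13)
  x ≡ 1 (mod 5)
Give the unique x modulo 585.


Moduli 9, 13, 5 are pairwise coprime; by CRT there is a unique solution modulo M = 9 · 13 · 5 = 585.
Solve pairwise, accumulating the modulus:
  Start with x ≡ 4 (mod 9).
  Combine with x ≡ 1 (mod 13): since gcd(9, 13) = 1, we get a unique residue mod 117.
    Write x = 4 + 9·t and substitute into x ≡ 1 (mod 13): 9·t ≡ 1 − 4 = -3 (mod 13).
    Reduce coefficients mod 13: 9·t ≡ 10 (mod 13).
    The inverse of 9 mod 13 is 3 (since 9·3 = 27 = 2·13 + 1), so t ≡ 3·10 = 30 ≡ 4 (mod 13).
    Then x = 4 + 9·4 = 40, valid modulo lcm(9, 13) = 117: x ≡ 40 (mod 117).
  Combine with x ≡ 1 (mod 5): since gcd(117, 5) = 1, we get a unique residue mod 585.
    Write x = 40 + 117·t and substitute into x ≡ 1 (mod 5): 117·t ≡ 1 − 40 = -39 (mod 5).
    Reduce coefficients mod 5: 2·t ≡ 1 (mod 5).
    The inverse of 2 mod 5 is 3 (since 2·3 = 6 = 1·5 + 1), so t ≡ 3·1 = 3 ≡ 3 (mod 5).
    Then x = 40 + 117·3 = 391, valid modulo lcm(117, 5) = 585: x ≡ 391 (mod 585).
Verify: 391 mod 9 = 4 ✓, 391 mod 13 = 1 ✓, 391 mod 5 = 1 ✓.

x ≡ 391 (mod 585).


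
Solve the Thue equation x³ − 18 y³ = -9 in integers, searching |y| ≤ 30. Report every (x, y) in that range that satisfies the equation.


The equation is x³ - 18y³ = -9. For fixed y, x³ = 18·y³ − 9, so a solution requires the RHS to be a perfect cube.
Strategy: iterate y from -30 to 30, compute RHS = 18·y³ − 9, and check whether it is a (positive or negative) perfect cube.
Check small values of y:
  y = 0: RHS = -9 is not a perfect cube.
  y = 1: RHS = 9 is not a perfect cube.
  y = -1: RHS = -27 = (-3)³ ⇒ x = -3 works.
  y = 2: RHS = 135 is not a perfect cube.
  y = -2: RHS = -153 is not a perfect cube.
  y = 3: RHS = 477 is not a perfect cube.
  y = -3: RHS = -495 is not a perfect cube.
Continuing the search up to |y| = 30 finds no further solutions beyond those listed.
Collected solutions: (-3, -1).

Solutions (with |y| ≤ 30): (-3, -1).


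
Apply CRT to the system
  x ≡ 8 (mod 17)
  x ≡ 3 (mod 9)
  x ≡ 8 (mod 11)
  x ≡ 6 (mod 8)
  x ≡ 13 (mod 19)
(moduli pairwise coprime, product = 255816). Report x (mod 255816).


Product of moduli M = 17 · 9 · 11 · 8 · 19 = 255816.
Merge one congruence at a time:
  Start: x ≡ 8 (mod 17).
  Combine with x ≡ 3 (mod 9); new modulus lcm = 153.
    Write x = 8 + 17·t and substitute into x ≡ 3 (mod 9): 17·t ≡ 3 − 8 = -5 (mod 9).
    Reduce coefficients mod 9: 8·t ≡ 4 (mod 9).
    The inverse of 8 mod 9 is 8 (since 8·8 = 64 = 7·9 + 1), so t ≡ 8·4 = 32 ≡ 5 (mod 9).
    Then x = 8 + 17·5 = 93, valid modulo lcm(17, 9) = 153: x ≡ 93 (mod 153).
  Combine with x ≡ 8 (mod 11); new modulus lcm = 1683.
    Write x = 93 + 153·t and substitute into x ≡ 8 (mod 11): 153·t ≡ 8 − 93 = -85 (mod 11).
    Reduce coefficients mod 11: 10·t ≡ 3 (mod 11).
    The inverse of 10 mod 11 is 10 (since 10·10 = 100 = 9·11 + 1), so t ≡ 10·3 = 30 ≡ 8 (mod 11).
    Then x = 93 + 153·8 = 1317, valid modulo lcm(153, 11) = 1683: x ≡ 1317 (mod 1683).
  Combine with x ≡ 6 (mod 8); new modulus lcm = 13464.
    Write x = 1317 + 1683·t and substitute into x ≡ 6 (mod 8): 1683·t ≡ 6 − 1317 = -1311 (mod 8).
    Reduce coefficients mod 8: 3·t ≡ 1 (mod 8).
    The inverse of 3 mod 8 is 3 (since 3·3 = 9 = 1·8 + 1), so t ≡ 3·1 = 3 ≡ 3 (mod 8).
    Then x = 1317 + 1683·3 = 6366, valid modulo lcm(1683, 8) = 13464: x ≡ 6366 (mod 13464).
  Combine with x ≡ 13 (mod 19); new modulus lcm = 255816.
    Write x = 6366 + 13464·t and substitute into x ≡ 13 (mod 19): 13464·t ≡ 13 − 6366 = -6353 (mod 19).
    Reduce coefficients mod 19: 12·t ≡ 12 (mod 19).
    The inverse of 12 mod 19 is 8 (since 12·8 = 96 = 5·19 + 1), so t ≡ 8·12 = 96 ≡ 1 (mod 19).
    Then x = 6366 + 13464·1 = 19830, valid modulo lcm(13464, 19) = 255816: x ≡ 19830 (mod 255816).
Verify against each original: 19830 mod 17 = 8, 19830 mod 9 = 3, 19830 mod 11 = 8, 19830 mod 8 = 6, 19830 mod 19 = 13.

x ≡ 19830 (mod 255816).


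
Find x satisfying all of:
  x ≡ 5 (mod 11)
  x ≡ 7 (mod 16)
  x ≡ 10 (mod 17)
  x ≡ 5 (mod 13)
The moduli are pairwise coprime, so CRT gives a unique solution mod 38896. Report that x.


Product of moduli M = 11 · 16 · 17 · 13 = 38896.
Merge one congruence at a time:
  Start: x ≡ 5 (mod 11).
  Combine with x ≡ 7 (mod 16); new modulus lcm = 176.
    Write x = 5 + 11·t and substitute into x ≡ 7 (mod 16): 11·t ≡ 7 − 5 = 2 (mod 16).
    The inverse of 11 mod 16 is 3 (since 11·3 = 33 = 2·16 + 1), so t ≡ 3·2 = 6 ≡ 6 (mod 16).
    Then x = 5 + 11·6 = 71, valid modulo lcm(11, 16) = 176: x ≡ 71 (mod 176).
  Combine with x ≡ 10 (mod 17); new modulus lcm = 2992.
    Write x = 71 + 176·t and substitute into x ≡ 10 (mod 17): 176·t ≡ 10 − 71 = -61 (mod 17).
    Reduce coefficients mod 17: 6·t ≡ 7 (mod 17).
    The inverse of 6 mod 17 is 3 (since 6·3 = 18 = 1·17 + 1), so t ≡ 3·7 = 21 ≡ 4 (mod 17).
    Then x = 71 + 176·4 = 775, valid modulo lcm(176, 17) = 2992: x ≡ 775 (mod 2992).
  Combine with x ≡ 5 (mod 13); new modulus lcm = 38896.
    Write x = 775 + 2992·t and substitute into x ≡ 5 (mod 13): 2992·t ≡ 5 − 775 = -770 (mod 13).
    Reduce coefficients mod 13: 2·t ≡ 10 (mod 13).
    The inverse of 2 mod 13 is 7 (since 2·7 = 14 = 1·13 + 1), so t ≡ 7·10 = 70 ≡ 5 (mod 13).
    Then x = 775 + 2992·5 = 15735, valid modulo lcm(2992, 13) = 38896: x ≡ 15735 (mod 38896).
Verify against each original: 15735 mod 11 = 5, 15735 mod 16 = 7, 15735 mod 17 = 10, 15735 mod 13 = 5.

x ≡ 15735 (mod 38896).


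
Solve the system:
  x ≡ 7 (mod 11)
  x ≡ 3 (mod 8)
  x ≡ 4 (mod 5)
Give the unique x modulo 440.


Moduli 11, 8, 5 are pairwise coprime; by CRT there is a unique solution modulo M = 11 · 8 · 5 = 440.
Solve pairwise, accumulating the modulus:
  Start with x ≡ 7 (mod 11).
  Combine with x ≡ 3 (mod 8): since gcd(11, 8) = 1, we get a unique residue mod 88.
    Write x = 7 + 11·t and substitute into x ≡ 3 (mod 8): 11·t ≡ 3 − 7 = -4 (mod 8).
    Reduce coefficients mod 8: 3·t ≡ 4 (mod 8).
    The inverse of 3 mod 8 is 3 (since 3·3 = 9 = 1·8 + 1), so t ≡ 3·4 = 12 ≡ 4 (mod 8).
    Then x = 7 + 11·4 = 51, valid modulo lcm(11, 8) = 88: x ≡ 51 (mod 88).
  Combine with x ≡ 4 (mod 5): since gcd(88, 5) = 1, we get a unique residue mod 440.
    Write x = 51 + 88·t and substitute into x ≡ 4 (mod 5): 88·t ≡ 4 − 51 = -47 (mod 5).
    Reduce coefficients mod 5: 3·t ≡ 3 (mod 5).
    The inverse of 3 mod 5 is 2 (since 3·2 = 6 = 1·5 + 1), so t ≡ 2·3 = 6 ≡ 1 (mod 5).
    Then x = 51 + 88·1 = 139, valid modulo lcm(88, 5) = 440: x ≡ 139 (mod 440).
Verify: 139 mod 11 = 7 ✓, 139 mod 8 = 3 ✓, 139 mod 5 = 4 ✓.

x ≡ 139 (mod 440).


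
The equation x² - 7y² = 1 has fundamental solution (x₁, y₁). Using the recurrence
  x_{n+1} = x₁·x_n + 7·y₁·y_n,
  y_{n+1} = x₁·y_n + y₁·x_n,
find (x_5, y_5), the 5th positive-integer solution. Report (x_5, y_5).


Step 1: Find the fundamental solution (x₁, y₁) of x² - 7y² = 1.
  Expand √7 as a continued fraction. a₀ = ⌊√7⌋ = 2; iterate m_{k+1} = d_k·a_k − m_k, d_{k+1} = (7 − m_{k+1}²)/d_k, a_{k+1} = ⌊(a₀ + m_{k+1})/d_{k+1}⌋ (starting m₀ = 0, d₀ = 1), with convergents p_k = a_k·p_{k-1} + p_{k-2}, q_k = a_k·q_{k-1} + q_{k-2} (p₋₁ = 1, q₋₁ = 0):
  k = 0: a₀ = 2; p₀/q₀ = 2/1; p₀² − 7·q₀² = 4 − 7 = -3.
  k = 1: m = 2, d = 3, a = ⌊(2 + 2)/3⌋ = 1; p/q = (1·2 + 1)/(1·1 + 0) = 3/1; p² − 7·q² = 9 − 7 = 2.
  k = 2: m = 1, d = 2, a = ⌊(2 + 1)/2⌋ = 1; p/q = (1·3 + 2)/(1·1 + 1) = 5/2; p² − 7·q² = 25 − 28 = -3.
  k = 3: m = 1, d = 3, a = ⌊(2 + 1)/3⌋ = 1; p/q = (1·5 + 3)/(1·2 + 1) = 8/3; p² − 7·q² = 64 − 63 = 1.
  The first convergent with p² − 7·q² = 1 gives the fundamental solution (x₁, y₁) = (8, 3).
Step 2: Apply the recurrence (x_{n+1}, y_{n+1}) = (x₁x_n + 7y₁y_n, x₁y_n + y₁x_n) repeatedly.
  From (x_1, y_1) = (8, 3): x_2 = 8·8 + 7·3·3 = 127; y_2 = 8·3 + 3·8 = 48.
  From (x_2, y_2) = (127, 48): x_3 = 8·127 + 7·3·48 = 2024; y_3 = 8·48 + 3·127 = 765.
  From (x_3, y_3) = (2024, 765): x_4 = 8·2024 + 7·3·765 = 32257; y_4 = 8·765 + 3·2024 = 12192.
  From (x_4, y_4) = (32257, 12192): x_5 = 8·32257 + 7·3·12192 = 514088; y_5 = 8·12192 + 3·32257 = 194307.
Step 3: Verify x_5² - 7·y_5² = 264286471744 - 264286471743 = 1 (should be 1). ✓

(x_1, y_1) = (8, 3); (x_5, y_5) = (514088, 194307).
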